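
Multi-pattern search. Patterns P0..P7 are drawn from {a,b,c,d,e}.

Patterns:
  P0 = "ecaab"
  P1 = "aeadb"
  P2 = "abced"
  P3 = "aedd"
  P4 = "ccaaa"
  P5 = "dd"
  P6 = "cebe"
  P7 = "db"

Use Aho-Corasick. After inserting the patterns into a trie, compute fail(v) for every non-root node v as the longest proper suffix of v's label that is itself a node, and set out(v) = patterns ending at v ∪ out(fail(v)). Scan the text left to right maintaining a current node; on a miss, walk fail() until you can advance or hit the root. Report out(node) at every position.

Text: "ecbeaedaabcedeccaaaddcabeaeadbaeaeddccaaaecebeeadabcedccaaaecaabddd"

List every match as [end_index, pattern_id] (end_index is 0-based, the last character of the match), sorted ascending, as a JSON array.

Build automaton:
Trie nodes:
  n0 'ε': a→6 c→17 d→22 e→1
  n1 'e': c→2
  n2 'ec': a→3
  n3 'eca': a→4
  n4 'ecaa': b→5
  n5 'ecaab': ·  [P0 ends]
  n6 'a': b→11 e→7
  n7 'ae': a→8 d→15
  n8 'aea': d→9
  n9 'aead': b→10
  n10 'aeadb': ·  [P1 ends]
  n11 'ab': c→12
  n12 'abc': e→13
  n13 'abce': d→14
  n14 'abced': ·  [P2 ends]
  n15 'aed': d→16
  n16 'aedd': ·  [P3 ends]
  n17 'c': c→18 e→24
  n18 'cc': a→19
  n19 'cca': a→20
  n20 'ccaa': a→21
  n21 'ccaaa': ·  [P4 ends]
  n22 'd': b→27 d→23
  n23 'dd': ·  [P5 ends]
  n24 'ce': b→25
  n25 'ceb': e→26
  n26 'cebe': ·  [P6 ends]
  n27 'db': ·  [P7 ends]

BFS fail/out derivation:
  fail(1) 'e': from fail(0)=0 chase 'e': 0 ⇒ 0;  out=∅∪out(0)=∅
  fail(6) 'a': from fail(0)=0 chase 'a': 0 ⇒ 0;  out=∅∪out(0)=∅
  fail(17) 'c': from fail(0)=0 chase 'c': 0 ⇒ 0;  out=∅∪out(0)=∅
  fail(22) 'd': from fail(0)=0 chase 'd': 0 ⇒ 0;  out=∅∪out(0)=∅
  fail(2) 'ec': from fail(1)=0 chase 'c': 0 ⇒ 17;  out=∅∪out(17)=∅
  fail(7) 'ae': from fail(6)=0 chase 'e': 0 ⇒ 1;  out=∅∪out(1)=∅
  fail(11) 'ab': from fail(6)=0 chase 'b': 0 ⇒ 0;  out=∅∪out(0)=∅
  fail(18) 'cc': from fail(17)=0 chase 'c': 0 ⇒ 17;  out=∅∪out(17)=∅
  fail(23) 'dd': from fail(22)=0 chase 'd': 0 ⇒ 22;  out={5}∪out(22)={5}
  fail(24) 'ce': from fail(17)=0 chase 'e': 0 ⇒ 1;  out=∅∪out(1)=∅
  fail(27) 'db': from fail(22)=0 chase 'b': 0 ⇒ 0;  out={7}∪out(0)={7}
  fail(3) 'eca': from fail(2)=17 chase 'a': 17→0 ⇒ 6;  out=∅∪out(6)=∅
  fail(8) 'aea': from fail(7)=1 chase 'a': 1→0 ⇒ 6;  out=∅∪out(6)=∅
  fail(12) 'abc': from fail(11)=0 chase 'c': 0 ⇒ 17;  out=∅∪out(17)=∅
  fail(15) 'aed': from fail(7)=1 chase 'd': 1→0 ⇒ 22;  out=∅∪out(22)=∅
  fail(19) 'cca': from fail(18)=17 chase 'a': 17→0 ⇒ 6;  out=∅∪out(6)=∅
  fail(25) 'ceb': from fail(24)=1 chase 'b': 1→0 ⇒ 0;  out=∅∪out(0)=∅
  fail(4) 'ecaa': from fail(3)=6 chase 'a': 6→0 ⇒ 6;  out=∅∪out(6)=∅
  fail(9) 'aead': from fail(8)=6 chase 'd': 6→0 ⇒ 22;  out=∅∪out(22)=∅
  fail(13) 'abce': from fail(12)=17 chase 'e': 17 ⇒ 24;  out=∅∪out(24)=∅
  fail(16) 'aedd': from fail(15)=22 chase 'd': 22 ⇒ 23;  out={3}∪out(23)={3,5}
  fail(20) 'ccaa': from fail(19)=6 chase 'a': 6→0 ⇒ 6;  out=∅∪out(6)=∅
  fail(26) 'cebe': from fail(25)=0 chase 'e': 0 ⇒ 1;  out={6}∪out(1)={6}
  fail(5) 'ecaab': from fail(4)=6 chase 'b': 6 ⇒ 11;  out={0}∪out(11)={0}
  fail(10) 'aeadb': from fail(9)=22 chase 'b': 22 ⇒ 27;  out={1}∪out(27)={1,7}
  fail(14) 'abced': from fail(13)=24 chase 'd': 24→1→0 ⇒ 22;  out={2}∪out(22)={2}
  fail(21) 'ccaaa': from fail(20)=6 chase 'a': 6→0 ⇒ 6;  out={4}∪out(6)={4}

Text stream:
i=0 'e': node 0→1
i=1 'c': node 1→2
i=2 'b': node 2→0 ·f
i=3 'e': node 0→1
i=4 'a': node 1→6 ·f
i=5 'e': node 6→7
i=6 'd': node 7→15
i=7 'a': node 15→6 ·f
i=8 'a': node 6→6 ·f
i=9 'b': node 6→11
i=10 'c': node 11→12
i=11 'e': node 12→13
i=12 'd': node 13→14  emit P2@[8:12]
i=13 'e': node 14→1 ·f
i=14 'c': node 1→2
i=15 'c': node 2→18 ·f
i=16 'a': node 18→19
i=17 'a': node 19→20
i=18 'a': node 20→21  emit P4@[14:18]
i=19 'd': node 21→22 ·f
i=20 'd': node 22→23  emit P5@[19:20]
i=21 'c': node 23→17 ·f
i=22 'a': node 17→6 ·f
i=23 'b': node 6→11
i=24 'e': node 11→1 ·f
i=25 'a': node 1→6 ·f
i=26 'e': node 6→7
i=27 'a': node 7→8
i=28 'd': node 8→9
i=29 'b': node 9→10  emit P1@[25:29],P7@[28:29]
i=30 'a': node 10→6 ·f
i=31 'e': node 6→7
i=32 'a': node 7→8
i=33 'e': node 8→7 ·f
i=34 'd': node 7→15
i=35 'd': node 15→16  emit P3@[32:35],P5@[34:35]
i=36 'c': node 16→17 ·f
i=37 'c': node 17→18
i=38 'a': node 18→19
i=39 'a': node 19→20
i=40 'a': node 20→21  emit P4@[36:40]
i=41 'e': node 21→7 ·f
i=42 'c': node 7→2 ·f
i=43 'e': node 2→24 ·f
i=44 'b': node 24→25
i=45 'e': node 25→26  emit P6@[42:45]
i=46 'e': node 26→1 ·f
i=47 'a': node 1→6 ·f
i=48 'd': node 6→22 ·f
i=49 'a': node 22→6 ·f
i=50 'b': node 6→11
i=51 'c': node 11→12
i=52 'e': node 12→13
i=53 'd': node 13→14  emit P2@[49:53]
i=54 'c': node 14→17 ·f
i=55 'c': node 17→18
i=56 'a': node 18→19
i=57 'a': node 19→20
i=58 'a': node 20→21  emit P4@[54:58]
i=59 'e': node 21→7 ·f
i=60 'c': node 7→2 ·f
i=61 'a': node 2→3
i=62 'a': node 3→4
i=63 'b': node 4→5  emit P0@[59:63]
i=64 'd': node 5→22 ·f
i=65 'd': node 22→23  emit P5@[64:65]
i=66 'd': node 23→23 ·f  emit P5@[65:66]

All matches (sorted): [[12,2],[18,4],[20,5],[29,1],[29,7],[35,3],[35,5],[40,4],[45,6],[53,2],[58,4],[63,0],[65,5],[66,5]]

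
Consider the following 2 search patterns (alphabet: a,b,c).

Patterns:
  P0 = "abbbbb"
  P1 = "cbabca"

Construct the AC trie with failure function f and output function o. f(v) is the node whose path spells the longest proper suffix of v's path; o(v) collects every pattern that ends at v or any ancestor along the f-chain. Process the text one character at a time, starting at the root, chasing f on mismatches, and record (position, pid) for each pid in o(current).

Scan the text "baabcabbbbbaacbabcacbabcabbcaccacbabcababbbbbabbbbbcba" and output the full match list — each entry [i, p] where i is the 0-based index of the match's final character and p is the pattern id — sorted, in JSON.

Build:
Trie (insert patterns):
  n0 'ε': a→1 c→7
  n1 'a': b→2
  n2 'ab': b→3
  n3 'abb': b→4
  n4 'abbb': b→5
  n5 'abbbb': b→6
  n6 'abbbbb': ·  ←P0
  n7 'c': b→8
  n8 'cb': a→9
  n9 'cba': b→10
  n10 'cbab': c→11
  n11 'cbabc': a→12
  n12 'cbabca': ·  ←P1

BFS fail/out derivation:
  n1('a'): parent n0 fail=0; on 'a' 0 → fail=0;  out ∅∪∅=∅
  n7('c'): parent n0 fail=0; on 'c' 0 → fail=0;  out ∅∪∅=∅
  n2('ab'): parent n1 fail=0; on 'b' 0 → fail=0;  out ∅∪∅=∅
  n8('cb'): parent n7 fail=0; on 'b' 0 → fail=0;  out ∅∪∅=∅
  n3('abb'): parent n2 fail=0; on 'b' 0 → fail=0;  out ∅∪∅=∅
  n9('cba'): parent n8 fail=0; on 'a' 0 → fail=1;  out ∅∪∅=∅
  n4('abbb'): parent n3 fail=0; on 'b' 0 → fail=0;  out ∅∪∅=∅
  n10('cbab'): parent n9 fail=1; on 'b' 1 → fail=2;  out ∅∪∅=∅
  n5('abbbb'): parent n4 fail=0; on 'b' 0 → fail=0;  out ∅∪∅=∅
  n11('cbabc'): parent n10 fail=2; on 'c' 2→0 → fail=7;  out ∅∪∅=∅
  n6('abbbbb'): parent n5 fail=0; on 'b' 0 → fail=0;  out {0}∪∅={0}
  n12('cbabca'): parent n11 fail=7; on 'a' 7→0 → fail=1;  out {1}∪∅={1}

Run:
i=0 'b': node 0→0
i=1 'a': node 0→1
i=2 'a': node 1→1 (via fail)
i=3 'b': node 1→2
i=4 'c': node 2→7 (via fail)
i=5 'a': node 7→1 (via fail)
i=6 'b': node 1→2
i=7 'b': node 2→3
i=8 'b': node 3→4
i=9 'b': node 4→5
i=10 'b': node 5→6  emit P0@[5:10]
i=11 'a': node 6→1 (via fail)
i=12 'a': node 1→1 (via fail)
i=13 'c': node 1→7 (via fail)
i=14 'b': node 7→8
i=15 'a': node 8→9
i=16 'b': node 9→10
i=17 'c': node 10→11
i=18 'a': node 11→12  emit P1@[13:18]
i=19 'c': node 12→7 (via fail)
i=20 'b': node 7→8
i=21 'a': node 8→9
i=22 'b': node 9→10
i=23 'c': node 10→11
i=24 'a': node 11→12  emit P1@[19:24]
i=25 'b': node 12→2 (via fail)
i=26 'b': node 2→3
i=27 'c': node 3→7 (via fail)
i=28 'a': node 7→1 (via fail)
i=29 'c': node 1→7 (via fail)
i=30 'c': node 7→7 (via fail)
i=31 'a': node 7→1 (via fail)
i=32 'c': node 1→7 (via fail)
i=33 'b': node 7→8
i=34 'a': node 8→9
i=35 'b': node 9→10
i=36 'c': node 10→11
i=37 'a': node 11→12  emit P1@[32:37]
i=38 'b': node 12→2 (via fail)
i=39 'a': node 2→1 (via fail)
i=40 'b': node 1→2
i=41 'b': node 2→3
i=42 'b': node 3→4
i=43 'b': node 4→5
i=44 'b': node 5→6  emit P0@[39:44]
i=45 'a': node 6→1 (via fail)
i=46 'b': node 1→2
i=47 'b': node 2→3
i=48 'b': node 3→4
i=49 'b': node 4→5
i=50 'b': node 5→6  emit P0@[45:50]
i=51 'c': node 6→7 (via fail)
i=52 'b': node 7→8
i=53 'a': node 8→9

All matches (sorted): [[10,0],[18,1],[24,1],[37,1],[44,0],[50,0]]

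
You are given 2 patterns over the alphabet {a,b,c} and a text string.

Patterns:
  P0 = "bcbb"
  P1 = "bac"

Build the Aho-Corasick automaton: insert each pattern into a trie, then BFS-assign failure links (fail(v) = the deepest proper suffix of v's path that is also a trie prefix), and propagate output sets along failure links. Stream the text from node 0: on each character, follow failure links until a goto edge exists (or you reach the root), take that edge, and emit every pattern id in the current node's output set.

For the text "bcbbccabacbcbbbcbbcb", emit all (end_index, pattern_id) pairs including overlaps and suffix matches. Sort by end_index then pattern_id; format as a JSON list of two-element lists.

Construct AC machine:
Trie nodes:
  n0 'ε': b→1
  n1 'b': a→5 c→2
  n2 'bc': b→3
  n3 'bcb': b→4
  n4 'bcbb': ·  [P0 ends]
  n5 'ba': c→6
  n6 'bac': ·  [P1 ends]

Failure links (BFS by depth):
  fail(1) 'b': from fail(0)=0 chase 'b': 0 ⇒ 0;  out=∅∪out(0)=∅
  fail(2) 'bc': from fail(1)=0 chase 'c': 0 ⇒ 0;  out=∅∪out(0)=∅
  fail(5) 'ba': from fail(1)=0 chase 'a': 0 ⇒ 0;  out=∅∪out(0)=∅
  fail(3) 'bcb': from fail(2)=0 chase 'b': 0 ⇒ 1;  out=∅∪out(1)=∅
  fail(6) 'bac': from fail(5)=0 chase 'c': 0 ⇒ 0;  out={1}∪out(0)={1}
  fail(4) 'bcbb': from fail(3)=1 chase 'b': 1→0 ⇒ 1;  out={0}∪out(1)={0}

Text stream:
i=0 'b': node 0→1
i=1 'c': node 1→2
i=2 'b': node 2→3
i=3 'b': node 3→4  → match P0@[0:3]
i=4 'c': node 4→2 (fail-walked)
i=5 'c': node 2→0 (fail-walked)
i=6 'a': node 0→0
i=7 'b': node 0→1
i=8 'a': node 1→5
i=9 'c': node 5→6  → match P1@[7:9]
i=10 'b': node 6→1 (fail-walked)
i=11 'c': node 1→2
i=12 'b': node 2→3
i=13 'b': node 3→4  → match P0@[10:13]
i=14 'b': node 4→1 (fail-walked)
i=15 'c': node 1→2
i=16 'b': node 2→3
i=17 'b': node 3→4  → match P0@[14:17]
i=18 'c': node 4→2 (fail-walked)
i=19 'b': node 2→3

Matches: [[3,0],[9,1],[13,0],[17,0]]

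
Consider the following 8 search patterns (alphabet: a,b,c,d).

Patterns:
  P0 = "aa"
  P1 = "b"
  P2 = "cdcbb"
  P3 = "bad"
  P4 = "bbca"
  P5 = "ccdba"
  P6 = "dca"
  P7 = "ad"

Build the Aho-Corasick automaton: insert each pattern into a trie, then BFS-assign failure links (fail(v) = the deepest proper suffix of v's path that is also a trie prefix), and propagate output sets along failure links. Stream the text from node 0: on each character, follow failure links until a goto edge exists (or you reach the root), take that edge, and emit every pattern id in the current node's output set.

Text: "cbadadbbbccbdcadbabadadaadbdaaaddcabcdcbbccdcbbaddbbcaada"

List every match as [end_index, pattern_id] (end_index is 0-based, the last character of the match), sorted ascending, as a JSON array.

Build:
Trie nodes:
  n0 'ε': a→1 b→3 c→4 d→18
  n1 'a': a→2 d→21
  n2 'aa': ·  [P0 ends]
  n3 'b': a→9 b→11  [P1 ends]
  n4 'c': c→14 d→5
  n5 'cd': c→6
  n6 'cdc': b→7
  n7 'cdcb': b→8
  n8 'cdcbb': ·  [P2 ends]
  n9 'ba': d→10
  n10 'bad': ·  [P3 ends]
  n11 'bb': c→12
  n12 'bbc': a→13
  n13 'bbca': ·  [P4 ends]
  n14 'cc': d→15
  n15 'ccd': b→16
  n16 'ccdb': a→17
  n17 'ccdba': ·  [P5 ends]
  n18 'd': c→19
  n19 'dc': a→20
  n20 'dca': ·  [P6 ends]
  n21 'ad': ·  [P7 ends]

Failure links (BFS by depth):
  fail(1) 'a': from fail(0)=0 chase 'a': 0 ⇒ 0;  out=∅∪out(0)=∅
  fail(3) 'b': from fail(0)=0 chase 'b': 0 ⇒ 0;  out={1}∪out(0)={1}
  fail(4) 'c': from fail(0)=0 chase 'c': 0 ⇒ 0;  out=∅∪out(0)=∅
  fail(18) 'd': from fail(0)=0 chase 'd': 0 ⇒ 0;  out=∅∪out(0)=∅
  fail(2) 'aa': from fail(1)=0 chase 'a': 0 ⇒ 1;  out={0}∪out(1)={0}
  fail(5) 'cd': from fail(4)=0 chase 'd': 0 ⇒ 18;  out=∅∪out(18)=∅
  fail(9) 'ba': from fail(3)=0 chase 'a': 0 ⇒ 1;  out=∅∪out(1)=∅
  fail(11) 'bb': from fail(3)=0 chase 'b': 0 ⇒ 3;  out=∅∪out(3)={1}
  fail(14) 'cc': from fail(4)=0 chase 'c': 0 ⇒ 4;  out=∅∪out(4)=∅
  fail(19) 'dc': from fail(18)=0 chase 'c': 0 ⇒ 4;  out=∅∪out(4)=∅
  fail(21) 'ad': from fail(1)=0 chase 'd': 0 ⇒ 18;  out={7}∪out(18)={7}
  fail(6) 'cdc': from fail(5)=18 chase 'c': 18 ⇒ 19;  out=∅∪out(19)=∅
  fail(10) 'bad': from fail(9)=1 chase 'd': 1 ⇒ 21;  out={3}∪out(21)={3,7}
  fail(12) 'bbc': from fail(11)=3 chase 'c': 3→0 ⇒ 4;  out=∅∪out(4)=∅
  fail(15) 'ccd': from fail(14)=4 chase 'd': 4 ⇒ 5;  out=∅∪out(5)=∅
  fail(20) 'dca': from fail(19)=4 chase 'a': 4→0 ⇒ 1;  out={6}∪out(1)={6}
  fail(7) 'cdcb': from fail(6)=19 chase 'b': 19→4→0 ⇒ 3;  out=∅∪out(3)={1}
  fail(13) 'bbca': from fail(12)=4 chase 'a': 4→0 ⇒ 1;  out={4}∪out(1)={4}
  fail(16) 'ccdb': from fail(15)=5 chase 'b': 5→18→0 ⇒ 3;  out=∅∪out(3)={1}
  fail(8) 'cdcbb': from fail(7)=3 chase 'b': 3 ⇒ 11;  out={2}∪out(11)={1,2}
  fail(17) 'ccdba': from fail(16)=3 chase 'a': 3 ⇒ 9;  out={5}∪out(9)={5}

Scan:
pos 0 'c': at 4
pos 1 'b': at 3 (via fail)  emit P1@[1:1]
pos 2 'a': at 9
pos 3 'd': at 10  emit P3@[1:3],P7@[2:3]
pos 4 'a': at 1 (via fail)
pos 5 'd': at 21  emit P7@[4:5]
pos 6 'b': at 3 (via fail)  emit P1@[6:6]
pos 7 'b': at 11  emit P1@[7:7]
pos 8 'b': at 11 (via fail)  emit P1@[8:8]
pos 9 'c': at 12
pos 10 'c': at 14 (via fail)
pos 11 'b': at 3 (via fail)  emit P1@[11:11]
pos 12 'd': at 18 (via fail)
pos 13 'c': at 19
pos 14 'a': at 20  emit P6@[12:14]
pos 15 'd': at 21 (via fail)  emit P7@[14:15]
pos 16 'b': at 3 (via fail)  emit P1@[16:16]
pos 17 'a': at 9
pos 18 'b': at 3 (via fail)  emit P1@[18:18]
pos 19 'a': at 9
pos 20 'd': at 10  emit P3@[18:20],P7@[19:20]
pos 21 'a': at 1 (via fail)
pos 22 'd': at 21  emit P7@[21:22]
pos 23 'a': at 1 (via fail)
pos 24 'a': at 2  emit P0@[23:24]
pos 25 'd': at 21 (via fail)  emit P7@[24:25]
pos 26 'b': at 3 (via fail)  emit P1@[26:26]
pos 27 'd': at 18 (via fail)
pos 28 'a': at 1 (via fail)
pos 29 'a': at 2  emit P0@[28:29]
pos 30 'a': at 2 (via fail)  emit P0@[29:30]
pos 31 'd': at 21 (via fail)  emit P7@[30:31]
pos 32 'd': at 18 (via fail)
pos 33 'c': at 19
pos 34 'a': at 20  emit P6@[32:34]
pos 35 'b': at 3 (via fail)  emit P1@[35:35]
pos 36 'c': at 4 (via fail)
pos 37 'd': at 5
pos 38 'c': at 6
pos 39 'b': at 7  emit P1@[39:39]
pos 40 'b': at 8  emit P1@[40:40],P2@[36:40]
pos 41 'c': at 12 (via fail)
pos 42 'c': at 14 (via fail)
pos 43 'd': at 15
pos 44 'c': at 6 (via fail)
pos 45 'b': at 7  emit P1@[45:45]
pos 46 'b': at 8  emit P1@[46:46],P2@[42:46]
pos 47 'a': at 9 (via fail)
pos 48 'd': at 10  emit P3@[46:48],P7@[47:48]
pos 49 'd': at 18 (via fail)
pos 50 'b': at 3 (via fail)  emit P1@[50:50]
pos 51 'b': at 11  emit P1@[51:51]
pos 52 'c': at 12
pos 53 'a': at 13  emit P4@[50:53]
pos 54 'a': at 2 (via fail)  emit P0@[53:54]
pos 55 'd': at 21 (via fail)  emit P7@[54:55]
pos 56 'a': at 1 (via fail)

Result: [[1,1],[3,3],[3,7],[5,7],[6,1],[7,1],[8,1],[11,1],[14,6],[15,7],[16,1],[18,1],[20,3],[20,7],[22,7],[24,0],[25,7],[26,1],[29,0],[30,0],[31,7],[34,6],[35,1],[39,1],[40,1],[40,2],[45,1],[46,1],[46,2],[48,3],[48,7],[50,1],[51,1],[53,4],[54,0],[55,7]]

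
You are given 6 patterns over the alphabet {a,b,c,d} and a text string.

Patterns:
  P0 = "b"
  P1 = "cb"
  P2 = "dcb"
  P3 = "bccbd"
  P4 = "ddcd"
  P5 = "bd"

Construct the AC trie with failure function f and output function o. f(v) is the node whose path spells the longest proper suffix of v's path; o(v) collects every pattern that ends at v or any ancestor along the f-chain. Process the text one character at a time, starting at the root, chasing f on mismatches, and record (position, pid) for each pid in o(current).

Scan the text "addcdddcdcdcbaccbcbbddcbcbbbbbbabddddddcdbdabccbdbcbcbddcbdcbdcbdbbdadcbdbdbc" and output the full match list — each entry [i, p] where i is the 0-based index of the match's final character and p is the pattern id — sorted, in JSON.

Build automaton:
Trie (insert patterns):
  n0 'ε': b→1 c→2 d→4
  n1 'b': c→7 d→14  [P0 ends]
  n2 'c': b→3
  n3 'cb': ·  [P1 ends]
  n4 'd': c→5 d→11
  n5 'dc': b→6
  n6 'dcb': ·  [P2 ends]
  n7 'bc': c→8
  n8 'bcc': b→9
  n9 'bccb': d→10
  n10 'bccbd': ·  [P3 ends]
  n11 'dd': c→12
  n12 'ddc': d→13
  n13 'ddcd': ·  [P4 ends]
  n14 'bd': ·  [P5 ends]

BFS fail/out derivation:
  n1('b'): parent n0 fail=0; on 'b' 0 → fail=0;  out {0}∪∅={0}
  n2('c'): parent n0 fail=0; on 'c' 0 → fail=0;  out ∅∪∅=∅
  n4('d'): parent n0 fail=0; on 'd' 0 → fail=0;  out ∅∪∅=∅
  n3('cb'): parent n2 fail=0; on 'b' 0 → fail=1;  out {1}∪{0}={0,1}
  n5('dc'): parent n4 fail=0; on 'c' 0 → fail=2;  out ∅∪∅=∅
  n7('bc'): parent n1 fail=0; on 'c' 0 → fail=2;  out ∅∪∅=∅
  n11('dd'): parent n4 fail=0; on 'd' 0 → fail=4;  out ∅∪∅=∅
  n14('bd'): parent n1 fail=0; on 'd' 0 → fail=4;  out {5}∪∅={5}
  n6('dcb'): parent n5 fail=2; on 'b' 2 → fail=3;  out {2}∪{0,1}={0,1,2}
  n8('bcc'): parent n7 fail=2; on 'c' 2→0 → fail=2;  out ∅∪∅=∅
  n12('ddc'): parent n11 fail=4; on 'c' 4 → fail=5;  out ∅∪∅=∅
  n9('bccb'): parent n8 fail=2; on 'b' 2 → fail=3;  out ∅∪{0,1}={0,1}
  n13('ddcd'): parent n12 fail=5; on 'd' 5→2→0 → fail=4;  out {4}∪∅={4}
  n10('bccbd'): parent n9 fail=3; on 'd' 3→1 → fail=14;  out {3}∪{5}={3,5}

Run:
i=0 'a': node 0→0
i=1 'd': node 0→4
i=2 'd': node 4→11
i=3 'c': node 11→12
i=4 'd': node 12→13  ** P4@[1:4]
i=5 'd': node 13→11 (via fail)
i=6 'd': node 11→11 (via fail)
i=7 'c': node 11→12
i=8 'd': node 12→13  ** P4@[5:8]
i=9 'c': node 13→5 (via fail)
i=10 'd': node 5→4 (via fail)
i=11 'c': node 4→5
i=12 'b': node 5→6  ** P0@[12:12],P1@[11:12],P2@[10:12]
i=13 'a': node 6→0 (via fail)
i=14 'c': node 0→2
i=15 'c': node 2→2 (via fail)
i=16 'b': node 2→3  ** P0@[16:16],P1@[15:16]
i=17 'c': node 3→7 (via fail)
i=18 'b': node 7→3 (via fail)  ** P0@[18:18],P1@[17:18]
i=19 'b': node 3→1 (via fail)  ** P0@[19:19]
i=20 'd': node 1→14  ** P5@[19:20]
i=21 'd': node 14→11 (via fail)
i=22 'c': node 11→12
i=23 'b': node 12→6 (via fail)  ** P0@[23:23],P1@[22:23],P2@[21:23]
i=24 'c': node 6→7 (via fail)
i=25 'b': node 7→3 (via fail)  ** P0@[25:25],P1@[24:25]
i=26 'b': node 3→1 (via fail)  ** P0@[26:26]
i=27 'b': node 1→1 (via fail)  ** P0@[27:27]
i=28 'b': node 1→1 (via fail)  ** P0@[28:28]
i=29 'b': node 1→1 (via fail)  ** P0@[29:29]
i=30 'b': node 1→1 (via fail)  ** P0@[30:30]
i=31 'a': node 1→0 (via fail)
i=32 'b': node 0→1  ** P0@[32:32]
i=33 'd': node 1→14  ** P5@[32:33]
i=34 'd': node 14→11 (via fail)
i=35 'd': node 11→11 (via fail)
i=36 'd': node 11→11 (via fail)
i=37 'd': node 11→11 (via fail)
i=38 'd': node 11→11 (via fail)
i=39 'c': node 11→12
i=40 'd': node 12→13  ** P4@[37:40]
i=41 'b': node 13→1 (via fail)  ** P0@[41:41]
i=42 'd': node 1→14  ** P5@[41:42]
i=43 'a': node 14→0 (via fail)
i=44 'b': node 0→1  ** P0@[44:44]
i=45 'c': node 1→7
i=46 'c': node 7→8
i=47 'b': node 8→9  ** P0@[47:47],P1@[46:47]
i=48 'd': node 9→10  ** P3@[44:48],P5@[47:48]
i=49 'b': node 10→1 (via fail)  ** P0@[49:49]
i=50 'c': node 1→7
i=51 'b': node 7→3 (via fail)  ** P0@[51:51],P1@[50:51]
i=52 'c': node 3→7 (via fail)
i=53 'b': node 7→3 (via fail)  ** P0@[53:53],P1@[52:53]
i=54 'd': node 3→14 (via fail)  ** P5@[53:54]
i=55 'd': node 14→11 (via fail)
i=56 'c': node 11→12
i=57 'b': node 12→6 (via fail)  ** P0@[57:57],P1@[56:57],P2@[55:57]
i=58 'd': node 6→14 (via fail)  ** P5@[57:58]
i=59 'c': node 14→5 (via fail)
i=60 'b': node 5→6  ** P0@[60:60],P1@[59:60],P2@[58:60]
i=61 'd': node 6→14 (via fail)  ** P5@[60:61]
i=62 'c': node 14→5 (via fail)
i=63 'b': node 5→6  ** P0@[63:63],P1@[62:63],P2@[61:63]
i=64 'd': node 6→14 (via fail)  ** P5@[63:64]
i=65 'b': node 14→1 (via fail)  ** P0@[65:65]
i=66 'b': node 1→1 (via fail)  ** P0@[66:66]
i=67 'd': node 1→14  ** P5@[66:67]
i=68 'a': node 14→0 (via fail)
i=69 'd': node 0→4
i=70 'c': node 4→5
i=71 'b': node 5→6  ** P0@[71:71],P1@[70:71],P2@[69:71]
i=72 'd': node 6→14 (via fail)  ** P5@[71:72]
i=73 'b': node 14→1 (via fail)  ** P0@[73:73]
i=74 'd': node 1→14  ** P5@[73:74]
i=75 'b': node 14→1 (via fail)  ** P0@[75:75]
i=76 'c': node 1→7

All matches (sorted): [[4,4],[8,4],[12,0],[12,1],[12,2],[16,0],[16,1],[18,0],[18,1],[19,0],[20,5],[23,0],[23,1],[23,2],[25,0],[25,1],[26,0],[27,0],[28,0],[29,0],[30,0],[32,0],[33,5],[40,4],[41,0],[42,5],[44,0],[47,0],[47,1],[48,3],[48,5],[49,0],[51,0],[51,1],[53,0],[53,1],[54,5],[57,0],[57,1],[57,2],[58,5],[60,0],[60,1],[60,2],[61,5],[63,0],[63,1],[63,2],[64,5],[65,0],[66,0],[67,5],[71,0],[71,1],[71,2],[72,5],[73,0],[74,5],[75,0]]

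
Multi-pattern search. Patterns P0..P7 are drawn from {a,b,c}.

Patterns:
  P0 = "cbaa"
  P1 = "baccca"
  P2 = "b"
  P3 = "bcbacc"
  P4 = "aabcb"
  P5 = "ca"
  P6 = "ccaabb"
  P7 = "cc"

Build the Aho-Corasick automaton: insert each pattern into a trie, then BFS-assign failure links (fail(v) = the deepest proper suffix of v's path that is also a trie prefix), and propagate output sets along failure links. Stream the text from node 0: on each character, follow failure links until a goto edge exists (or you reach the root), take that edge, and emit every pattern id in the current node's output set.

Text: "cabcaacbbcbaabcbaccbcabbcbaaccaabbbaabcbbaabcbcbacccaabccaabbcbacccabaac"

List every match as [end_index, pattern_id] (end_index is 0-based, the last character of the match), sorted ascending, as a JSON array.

Build:
Trie (insert patterns):
  0='ε' goto a→16 b→5 c→1
  1='c' goto a→21 b→2 c→22
  2='cb' goto a→3
  3='cba' goto a→4
  4='cbaa' goto ·  [P0 ends]
  5='b' goto a→6 c→11  [P2 ends]
  6='ba' goto c→7
  7='bac' goto c→8
  8='bacc' goto c→9
  9='baccc' goto a→10
  10='baccca' goto ·  [P1 ends]
  11='bc' goto b→12
  12='bcb' goto a→13
  13='bcba' goto c→14
  14='bcbac' goto c→15
  15='bcbacc' goto ·  [P3 ends]
  16='a' goto a→17
  17='aa' goto b→18
  18='aab' goto c→19
  19='aabc' goto b→20
  20='aabcb' goto ·  [P4 ends]
  21='ca' goto ·  [P5 ends]
  22='cc' goto a→23  [P7 ends]
  23='cca' goto a→24
  24='ccaa' goto b→25
  25='ccaab' goto b→26
  26='ccaabb' goto ·  [P6 ends]

BFS fail/out derivation:
  n1('c'): parent n0 fail=0; on 'c' 0 → fail=0;  out ∅∪∅=∅
  n5('b'): parent n0 fail=0; on 'b' 0 → fail=0;  out {2}∪∅={2}
  n16('a'): parent n0 fail=0; on 'a' 0 → fail=0;  out ∅∪∅=∅
  n2('cb'): parent n1 fail=0; on 'b' 0 → fail=5;  out ∅∪{2}={2}
  n6('ba'): parent n5 fail=0; on 'a' 0 → fail=16;  out ∅∪∅=∅
  n11('bc'): parent n5 fail=0; on 'c' 0 → fail=1;  out ∅∪∅=∅
  n17('aa'): parent n16 fail=0; on 'a' 0 → fail=16;  out ∅∪∅=∅
  n21('ca'): parent n1 fail=0; on 'a' 0 → fail=16;  out {5}∪∅={5}
  n22('cc'): parent n1 fail=0; on 'c' 0 → fail=1;  out {7}∪∅={7}
  n3('cba'): parent n2 fail=5; on 'a' 5 → fail=6;  out ∅∪∅=∅
  n7('bac'): parent n6 fail=16; on 'c' 16→0 → fail=1;  out ∅∪∅=∅
  n12('bcb'): parent n11 fail=1; on 'b' 1 → fail=2;  out ∅∪{2}={2}
  n18('aab'): parent n17 fail=16; on 'b' 16→0 → fail=5;  out ∅∪{2}={2}
  n23('cca'): parent n22 fail=1; on 'a' 1 → fail=21;  out ∅∪{5}={5}
  n4('cbaa'): parent n3 fail=6; on 'a' 6→16 → fail=17;  out {0}∪∅={0}
  n8('bacc'): parent n7 fail=1; on 'c' 1 → fail=22;  out ∅∪{7}={7}
  n13('bcba'): parent n12 fail=2; on 'a' 2 → fail=3;  out ∅∪∅=∅
  n19('aabc'): parent n18 fail=5; on 'c' 5 → fail=11;  out ∅∪∅=∅
  n24('ccaa'): parent n23 fail=21; on 'a' 21→16 → fail=17;  out ∅∪∅=∅
  n9('baccc'): parent n8 fail=22; on 'c' 22→1 → fail=22;  out ∅∪{7}={7}
  n14('bcbac'): parent n13 fail=3; on 'c' 3→6 → fail=7;  out ∅∪∅=∅
  n20('aabcb'): parent n19 fail=11; on 'b' 11 → fail=12;  out {4}∪{2}={2,4}
  n25('ccaab'): parent n24 fail=17; on 'b' 17 → fail=18;  out ∅∪{2}={2}
  n10('baccca'): parent n9 fail=22; on 'a' 22 → fail=23;  out {1}∪{5}={1,5}
  n15('bcbacc'): parent n14 fail=7; on 'c' 7 → fail=8;  out {3}∪{7}={3,7}
  n26('ccaabb'): parent n25 fail=18; on 'b' 18→5→0 → fail=5;  out {6}∪{2}={2,6}

Run:
[0] read 'c'  n0⇒n1
[1] read 'a'  n1⇒n21  ** P5@[0:1]
[2] read 'b'  n21⇒n5 (via fail)  ** P2@[2:2]
[3] read 'c'  n5⇒n11
[4] read 'a'  n11⇒n21 (via fail)  ** P5@[3:4]
[5] read 'a'  n21⇒n17 (via fail)
[6] read 'c'  n17⇒n1 (via fail)
[7] read 'b'  n1⇒n2  ** P2@[7:7]
[8] read 'b'  n2⇒n5 (via fail)  ** P2@[8:8]
[9] read 'c'  n5⇒n11
[10] read 'b'  n11⇒n12  ** P2@[10:10]
[11] read 'a'  n12⇒n13
[12] read 'a'  n13⇒n4 (via fail)  ** P0@[9:12]
[13] read 'b'  n4⇒n18 (via fail)  ** P2@[13:13]
[14] read 'c'  n18⇒n19
[15] read 'b'  n19⇒n20  ** P2@[15:15],P4@[11:15]
[16] read 'a'  n20⇒n13 (via fail)
[17] read 'c'  n13⇒n14
[18] read 'c'  n14⇒n15  ** P3@[13:18],P7@[17:18]
[19] read 'b'  n15⇒n2 (via fail)  ** P2@[19:19]
[20] read 'c'  n2⇒n11 (via fail)
[21] read 'a'  n11⇒n21 (via fail)  ** P5@[20:21]
[22] read 'b'  n21⇒n5 (via fail)  ** P2@[22:22]
[23] read 'b'  n5⇒n5 (via fail)  ** P2@[23:23]
[24] read 'c'  n5⇒n11
[25] read 'b'  n11⇒n12  ** P2@[25:25]
[26] read 'a'  n12⇒n13
[27] read 'a'  n13⇒n4 (via fail)  ** P0@[24:27]
[28] read 'c'  n4⇒n1 (via fail)
[29] read 'c'  n1⇒n22  ** P7@[28:29]
[30] read 'a'  n22⇒n23  ** P5@[29:30]
[31] read 'a'  n23⇒n24
[32] read 'b'  n24⇒n25  ** P2@[32:32]
[33] read 'b'  n25⇒n26  ** P2@[33:33],P6@[28:33]
[34] read 'b'  n26⇒n5 (via fail)  ** P2@[34:34]
[35] read 'a'  n5⇒n6
[36] read 'a'  n6⇒n17 (via fail)
[37] read 'b'  n17⇒n18  ** P2@[37:37]
[38] read 'c'  n18⇒n19
[39] read 'b'  n19⇒n20  ** P2@[39:39],P4@[35:39]
[40] read 'b'  n20⇒n5 (via fail)  ** P2@[40:40]
[41] read 'a'  n5⇒n6
[42] read 'a'  n6⇒n17 (via fail)
[43] read 'b'  n17⇒n18  ** P2@[43:43]
[44] read 'c'  n18⇒n19
[45] read 'b'  n19⇒n20  ** P2@[45:45],P4@[41:45]
[46] read 'c'  n20⇒n11 (via fail)
[47] read 'b'  n11⇒n12  ** P2@[47:47]
[48] read 'a'  n12⇒n13
[49] read 'c'  n13⇒n14
[50] read 'c'  n14⇒n15  ** P3@[45:50],P7@[49:50]
[51] read 'c'  n15⇒n9 (via fail)  ** P7@[50:51]
[52] read 'a'  n9⇒n10  ** P1@[47:52],P5@[51:52]
[53] read 'a'  n10⇒n24 (via fail)
[54] read 'b'  n24⇒n25  ** P2@[54:54]
[55] read 'c'  n25⇒n19 (via fail)
[56] read 'c'  n19⇒n22 (via fail)  ** P7@[55:56]
[57] read 'a'  n22⇒n23  ** P5@[56:57]
[58] read 'a'  n23⇒n24
[59] read 'b'  n24⇒n25  ** P2@[59:59]
[60] read 'b'  n25⇒n26  ** P2@[60:60],P6@[55:60]
[61] read 'c'  n26⇒n11 (via fail)
[62] read 'b'  n11⇒n12  ** P2@[62:62]
[63] read 'a'  n12⇒n13
[64] read 'c'  n13⇒n14
[65] read 'c'  n14⇒n15  ** P3@[60:65],P7@[64:65]
[66] read 'c'  n15⇒n9 (via fail)  ** P7@[65:66]
[67] read 'a'  n9⇒n10  ** P1@[62:67],P5@[66:67]
[68] read 'b'  n10⇒n5 (via fail)  ** P2@[68:68]
[69] read 'a'  n5⇒n6
[70] read 'a'  n6⇒n17 (via fail)
[71] read 'c'  n17⇒n1 (via fail)

Matches: [[1,5],[2,2],[4,5],[7,2],[8,2],[10,2],[12,0],[13,2],[15,2],[15,4],[18,3],[18,7],[19,2],[21,5],[22,2],[23,2],[25,2],[27,0],[29,7],[30,5],[32,2],[33,2],[33,6],[34,2],[37,2],[39,2],[39,4],[40,2],[43,2],[45,2],[45,4],[47,2],[50,3],[50,7],[51,7],[52,1],[52,5],[54,2],[56,7],[57,5],[59,2],[60,2],[60,6],[62,2],[65,3],[65,7],[66,7],[67,1],[67,5],[68,2]]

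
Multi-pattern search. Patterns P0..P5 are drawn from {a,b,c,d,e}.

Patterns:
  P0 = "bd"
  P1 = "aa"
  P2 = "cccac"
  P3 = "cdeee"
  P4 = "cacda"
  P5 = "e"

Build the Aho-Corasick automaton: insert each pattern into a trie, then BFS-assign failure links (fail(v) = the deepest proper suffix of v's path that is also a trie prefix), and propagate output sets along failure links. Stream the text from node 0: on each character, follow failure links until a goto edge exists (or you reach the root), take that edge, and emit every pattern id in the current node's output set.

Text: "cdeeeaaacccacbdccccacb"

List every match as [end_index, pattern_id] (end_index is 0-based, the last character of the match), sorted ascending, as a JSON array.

Build:
Trie (insert patterns):
  n0 'ε': a→3 b→1 c→5 e→18
  n1 'b': d→2
  n2 'bd': ·  [P0 ends]
  n3 'a': a→4
  n4 'aa': ·  [P1 ends]
  n5 'c': a→14 c→6 d→10
  n6 'cc': c→7
  n7 'ccc': a→8
  n8 'ccca': c→9
  n9 'cccac': ·  [P2 ends]
  n10 'cd': e→11
  n11 'cde': e→12
  n12 'cdee': e→13
  n13 'cdeee': ·  [P3 ends]
  n14 'ca': c→15
  n15 'cac': d→16
  n16 'cacd': a→17
  n17 'cacda': ·  [P4 ends]
  n18 'e': ·  [P5 ends]

Failure links (BFS by depth):
  n1('b'): parent n0 fail=0; on 'b' 0 → fail=0;  out ∅∪∅=∅
  n3('a'): parent n0 fail=0; on 'a' 0 → fail=0;  out ∅∪∅=∅
  n5('c'): parent n0 fail=0; on 'c' 0 → fail=0;  out ∅∪∅=∅
  n18('e'): parent n0 fail=0; on 'e' 0 → fail=0;  out {5}∪∅={5}
  n2('bd'): parent n1 fail=0; on 'd' 0 → fail=0;  out {0}∪∅={0}
  n4('aa'): parent n3 fail=0; on 'a' 0 → fail=3;  out {1}∪∅={1}
  n6('cc'): parent n5 fail=0; on 'c' 0 → fail=5;  out ∅∪∅=∅
  n10('cd'): parent n5 fail=0; on 'd' 0 → fail=0;  out ∅∪∅=∅
  n14('ca'): parent n5 fail=0; on 'a' 0 → fail=3;  out ∅∪∅=∅
  n7('ccc'): parent n6 fail=5; on 'c' 5 → fail=6;  out ∅∪∅=∅
  n11('cde'): parent n10 fail=0; on 'e' 0 → fail=18;  out ∅∪{5}={5}
  n15('cac'): parent n14 fail=3; on 'c' 3→0 → fail=5;  out ∅∪∅=∅
  n8('ccca'): parent n7 fail=6; on 'a' 6→5 → fail=14;  out ∅∪∅=∅
  n12('cdee'): parent n11 fail=18; on 'e' 18→0 → fail=18;  out ∅∪{5}={5}
  n16('cacd'): parent n15 fail=5; on 'd' 5 → fail=10;  out ∅∪∅=∅
  n9('cccac'): parent n8 fail=14; on 'c' 14 → fail=15;  out {2}∪∅={2}
  n13('cdeee'): parent n12 fail=18; on 'e' 18→0 → fail=18;  out {3}∪{5}={3,5}
  n17('cacda'): parent n16 fail=10; on 'a' 10→0 → fail=3;  out {4}∪∅={4}

Scan:
[0] read 'c'  n0⇒n5
[1] read 'd'  n5⇒n10
[2] read 'e'  n10⇒n11  emit P5@[2:2]
[3] read 'e'  n11⇒n12  emit P5@[3:3]
[4] read 'e'  n12⇒n13  emit P3@[0:4],P5@[4:4]
[5] read 'a'  n13⇒n3 ·f
[6] read 'a'  n3⇒n4  emit P1@[5:6]
[7] read 'a'  n4⇒n4 ·f  emit P1@[6:7]
[8] read 'c'  n4⇒n5 ·f
[9] read 'c'  n5⇒n6
[10] read 'c'  n6⇒n7
[11] read 'a'  n7⇒n8
[12] read 'c'  n8⇒n9  emit P2@[8:12]
[13] read 'b'  n9⇒n1 ·f
[14] read 'd'  n1⇒n2  emit P0@[13:14]
[15] read 'c'  n2⇒n5 ·f
[16] read 'c'  n5⇒n6
[17] read 'c'  n6⇒n7
[18] read 'c'  n7⇒n7 ·f
[19] read 'a'  n7⇒n8
[20] read 'c'  n8⇒n9  emit P2@[16:20]
[21] read 'b'  n9⇒n1 ·f

Matches: [[2,5],[3,5],[4,3],[4,5],[6,1],[7,1],[12,2],[14,0],[20,2]]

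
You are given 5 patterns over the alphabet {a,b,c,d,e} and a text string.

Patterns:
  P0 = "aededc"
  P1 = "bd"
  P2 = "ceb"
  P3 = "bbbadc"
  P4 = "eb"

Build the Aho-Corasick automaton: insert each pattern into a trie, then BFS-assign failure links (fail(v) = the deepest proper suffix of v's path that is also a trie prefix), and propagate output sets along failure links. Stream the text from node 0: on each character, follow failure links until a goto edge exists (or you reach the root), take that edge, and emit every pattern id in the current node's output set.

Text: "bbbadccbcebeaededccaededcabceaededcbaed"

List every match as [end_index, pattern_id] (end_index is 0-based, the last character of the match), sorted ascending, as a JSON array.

Build automaton:
Trie (insert patterns):
  0='ε' goto a→1 b→7 c→9 e→17
  1='a' goto e→2
  2='ae' goto d→3
  3='aed' goto e→4
  4='aede' goto d→5
  5='aeded' goto c→6
  6='aededc' goto ·  ←P0
  7='b' goto b→12 d→8
  8='bd' goto ·  ←P1
  9='c' goto e→10
  10='ce' goto b→11
  11='ceb' goto ·  ←P2
  12='bb' goto b→13
  13='bbb' goto a→14
  14='bbba' goto d→15
  15='bbbad' goto c→16
  16='bbbadc' goto ·  ←P3
  17='e' goto b→18
  18='eb' goto ·  ←P4

Failure links (BFS by depth):
  fail(1) 'a': from fail(0)=0 chase 'a': 0 ⇒ 0;  out=∅∪out(0)=∅
  fail(7) 'b': from fail(0)=0 chase 'b': 0 ⇒ 0;  out=∅∪out(0)=∅
  fail(9) 'c': from fail(0)=0 chase 'c': 0 ⇒ 0;  out=∅∪out(0)=∅
  fail(17) 'e': from fail(0)=0 chase 'e': 0 ⇒ 0;  out=∅∪out(0)=∅
  fail(2) 'ae': from fail(1)=0 chase 'e': 0 ⇒ 17;  out=∅∪out(17)=∅
  fail(8) 'bd': from fail(7)=0 chase 'd': 0 ⇒ 0;  out={1}∪out(0)={1}
  fail(10) 'ce': from fail(9)=0 chase 'e': 0 ⇒ 17;  out=∅∪out(17)=∅
  fail(12) 'bb': from fail(7)=0 chase 'b': 0 ⇒ 7;  out=∅∪out(7)=∅
  fail(18) 'eb': from fail(17)=0 chase 'b': 0 ⇒ 7;  out={4}∪out(7)={4}
  fail(3) 'aed': from fail(2)=17 chase 'd': 17→0 ⇒ 0;  out=∅∪out(0)=∅
  fail(11) 'ceb': from fail(10)=17 chase 'b': 17 ⇒ 18;  out={2}∪out(18)={2,4}
  fail(13) 'bbb': from fail(12)=7 chase 'b': 7 ⇒ 12;  out=∅∪out(12)=∅
  fail(4) 'aede': from fail(3)=0 chase 'e': 0 ⇒ 17;  out=∅∪out(17)=∅
  fail(14) 'bbba': from fail(13)=12 chase 'a': 12→7→0 ⇒ 1;  out=∅∪out(1)=∅
  fail(5) 'aeded': from fail(4)=17 chase 'd': 17→0 ⇒ 0;  out=∅∪out(0)=∅
  fail(15) 'bbbad': from fail(14)=1 chase 'd': 1→0 ⇒ 0;  out=∅∪out(0)=∅
  fail(6) 'aededc': from fail(5)=0 chase 'c': 0 ⇒ 9;  out={0}∪out(9)={0}
  fail(16) 'bbbadc': from fail(15)=0 chase 'c': 0 ⇒ 9;  out={3}∪out(9)={3}

Scan:
[0] read 'b'  n0⇒n7
[1] read 'b'  n7⇒n12
[2] read 'b'  n12⇒n13
[3] read 'a'  n13⇒n14
[4] read 'd'  n14⇒n15
[5] read 'c'  n15⇒n16  ** P3@[0:5]
[6] read 'c'  n16⇒n9 (via fail)
[7] read 'b'  n9⇒n7 (via fail)
[8] read 'c'  n7⇒n9 (via fail)
[9] read 'e'  n9⇒n10
[10] read 'b'  n10⇒n11  ** P2@[8:10],P4@[9:10]
[11] read 'e'  n11⇒n17 (via fail)
[12] read 'a'  n17⇒n1 (via fail)
[13] read 'e'  n1⇒n2
[14] read 'd'  n2⇒n3
[15] read 'e'  n3⇒n4
[16] read 'd'  n4⇒n5
[17] read 'c'  n5⇒n6  ** P0@[12:17]
[18] read 'c'  n6⇒n9 (via fail)
[19] read 'a'  n9⇒n1 (via fail)
[20] read 'e'  n1⇒n2
[21] read 'd'  n2⇒n3
[22] read 'e'  n3⇒n4
[23] read 'd'  n4⇒n5
[24] read 'c'  n5⇒n6  ** P0@[19:24]
[25] read 'a'  n6⇒n1 (via fail)
[26] read 'b'  n1⇒n7 (via fail)
[27] read 'c'  n7⇒n9 (via fail)
[28] read 'e'  n9⇒n10
[29] read 'a'  n10⇒n1 (via fail)
[30] read 'e'  n1⇒n2
[31] read 'd'  n2⇒n3
[32] read 'e'  n3⇒n4
[33] read 'd'  n4⇒n5
[34] read 'c'  n5⇒n6  ** P0@[29:34]
[35] read 'b'  n6⇒n7 (via fail)
[36] read 'a'  n7⇒n1 (via fail)
[37] read 'e'  n1⇒n2
[38] read 'd'  n2⇒n3

Matches: [[5,3],[10,2],[10,4],[17,0],[24,0],[34,0]]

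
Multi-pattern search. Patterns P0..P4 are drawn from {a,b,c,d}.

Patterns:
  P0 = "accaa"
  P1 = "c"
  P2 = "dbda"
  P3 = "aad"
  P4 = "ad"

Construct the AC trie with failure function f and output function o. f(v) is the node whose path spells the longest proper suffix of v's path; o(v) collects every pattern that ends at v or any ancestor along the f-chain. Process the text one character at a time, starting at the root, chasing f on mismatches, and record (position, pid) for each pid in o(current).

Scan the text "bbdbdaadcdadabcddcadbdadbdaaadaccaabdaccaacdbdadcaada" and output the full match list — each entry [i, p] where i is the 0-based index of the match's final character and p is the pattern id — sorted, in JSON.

Build automaton:
Trie (insert patterns):
  0='ε' goto a→1 c→6 d→7
  1='a' goto a→11 c→2 d→13
  2='ac' goto c→3
  3='acc' goto a→4
  4='acca' goto a→5
  5='accaa' goto ·  ←P0
  6='c' goto ·  ←P1
  7='d' goto b→8
  8='db' goto d→9
  9='dbd' goto a→10
  10='dbda' goto ·  ←P2
  11='aa' goto d→12
  12='aad' goto ·  ←P3
  13='ad' goto ·  ←P4

Failure links (BFS by depth):
  fail(1) 'a': from fail(0)=0 chase 'a': 0 ⇒ 0;  out=∅∪out(0)=∅
  fail(6) 'c': from fail(0)=0 chase 'c': 0 ⇒ 0;  out={1}∪out(0)={1}
  fail(7) 'd': from fail(0)=0 chase 'd': 0 ⇒ 0;  out=∅∪out(0)=∅
  fail(2) 'ac': from fail(1)=0 chase 'c': 0 ⇒ 6;  out=∅∪out(6)={1}
  fail(8) 'db': from fail(7)=0 chase 'b': 0 ⇒ 0;  out=∅∪out(0)=∅
  fail(11) 'aa': from fail(1)=0 chase 'a': 0 ⇒ 1;  out=∅∪out(1)=∅
  fail(13) 'ad': from fail(1)=0 chase 'd': 0 ⇒ 7;  out={4}∪out(7)={4}
  fail(3) 'acc': from fail(2)=6 chase 'c': 6→0 ⇒ 6;  out=∅∪out(6)={1}
  fail(9) 'dbd': from fail(8)=0 chase 'd': 0 ⇒ 7;  out=∅∪out(7)=∅
  fail(12) 'aad': from fail(11)=1 chase 'd': 1 ⇒ 13;  out={3}∪out(13)={3,4}
  fail(4) 'acca': from fail(3)=6 chase 'a': 6→0 ⇒ 1;  out=∅∪out(1)=∅
  fail(10) 'dbda': from fail(9)=7 chase 'a': 7→0 ⇒ 1;  out={2}∪out(1)={2}
  fail(5) 'accaa': from fail(4)=1 chase 'a': 1 ⇒ 11;  out={0}∪out(11)={0}

Run:
[0] read 'b'  n0⇒n0
[1] read 'b'  n0⇒n0
[2] read 'd'  n0⇒n7
[3] read 'b'  n7⇒n8
[4] read 'd'  n8⇒n9
[5] read 'a'  n9⇒n10  emit P2@[2:5]
[6] read 'a'  n10⇒n11 ·f
[7] read 'd'  n11⇒n12  emit P3@[5:7],P4@[6:7]
[8] read 'c'  n12⇒n6 ·f  emit P1@[8:8]
[9] read 'd'  n6⇒n7 ·f
[10] read 'a'  n7⇒n1 ·f
[11] read 'd'  n1⇒n13  emit P4@[10:11]
[12] read 'a'  n13⇒n1 ·f
[13] read 'b'  n1⇒n0 ·f
[14] read 'c'  n0⇒n6  emit P1@[14:14]
[15] read 'd'  n6⇒n7 ·f
[16] read 'd'  n7⇒n7 ·f
[17] read 'c'  n7⇒n6 ·f  emit P1@[17:17]
[18] read 'a'  n6⇒n1 ·f
[19] read 'd'  n1⇒n13  emit P4@[18:19]
[20] read 'b'  n13⇒n8 ·f
[21] read 'd'  n8⇒n9
[22] read 'a'  n9⇒n10  emit P2@[19:22]
[23] read 'd'  n10⇒n13 ·f  emit P4@[22:23]
[24] read 'b'  n13⇒n8 ·f
[25] read 'd'  n8⇒n9
[26] read 'a'  n9⇒n10  emit P2@[23:26]
[27] read 'a'  n10⇒n11 ·f
[28] read 'a'  n11⇒n11 ·f
[29] read 'd'  n11⇒n12  emit P3@[27:29],P4@[28:29]
[30] read 'a'  n12⇒n1 ·f
[31] read 'c'  n1⇒n2  emit P1@[31:31]
[32] read 'c'  n2⇒n3  emit P1@[32:32]
[33] read 'a'  n3⇒n4
[34] read 'a'  n4⇒n5  emit P0@[30:34]
[35] read 'b'  n5⇒n0 ·f
[36] read 'd'  n0⇒n7
[37] read 'a'  n7⇒n1 ·f
[38] read 'c'  n1⇒n2  emit P1@[38:38]
[39] read 'c'  n2⇒n3  emit P1@[39:39]
[40] read 'a'  n3⇒n4
[41] read 'a'  n4⇒n5  emit P0@[37:41]
[42] read 'c'  n5⇒n2 ·f  emit P1@[42:42]
[43] read 'd'  n2⇒n7 ·f
[44] read 'b'  n7⇒n8
[45] read 'd'  n8⇒n9
[46] read 'a'  n9⇒n10  emit P2@[43:46]
[47] read 'd'  n10⇒n13 ·f  emit P4@[46:47]
[48] read 'c'  n13⇒n6 ·f  emit P1@[48:48]
[49] read 'a'  n6⇒n1 ·f
[50] read 'a'  n1⇒n11
[51] read 'd'  n11⇒n12  emit P3@[49:51],P4@[50:51]
[52] read 'a'  n12⇒n1 ·f

All matches (sorted): [[5,2],[7,3],[7,4],[8,1],[11,4],[14,1],[17,1],[19,4],[22,2],[23,4],[26,2],[29,3],[29,4],[31,1],[32,1],[34,0],[38,1],[39,1],[41,0],[42,1],[46,2],[47,4],[48,1],[51,3],[51,4]]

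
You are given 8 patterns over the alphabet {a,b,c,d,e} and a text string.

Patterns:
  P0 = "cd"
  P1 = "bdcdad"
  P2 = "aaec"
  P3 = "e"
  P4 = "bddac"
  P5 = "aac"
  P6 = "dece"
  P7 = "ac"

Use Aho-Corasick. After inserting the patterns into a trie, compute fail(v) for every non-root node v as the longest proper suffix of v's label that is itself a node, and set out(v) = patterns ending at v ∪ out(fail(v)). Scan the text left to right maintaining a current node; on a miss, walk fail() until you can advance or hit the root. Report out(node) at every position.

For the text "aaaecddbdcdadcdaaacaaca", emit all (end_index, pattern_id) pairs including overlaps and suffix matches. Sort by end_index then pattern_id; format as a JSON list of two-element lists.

Build:
Trie (insert patterns):
  0='ε' goto a→9 b→3 c→1 d→18 e→13
  1='c' goto d→2
  2='cd' goto ·  [P0 ends]
  3='b' goto d→4
  4='bd' goto c→5 d→14
  5='bdc' goto d→6
  6='bdcd' goto a→7
  7='bdcda' goto d→8
  8='bdcdad' goto ·  [P1 ends]
  9='a' goto a→10 c→22
  10='aa' goto c→17 e→11
  11='aae' goto c→12
  12='aaec' goto ·  [P2 ends]
  13='e' goto ·  [P3 ends]
  14='bdd' goto a→15
  15='bdda' goto c→16
  16='bddac' goto ·  [P4 ends]
  17='aac' goto ·  [P5 ends]
  18='d' goto e→19
  19='de' goto c→20
  20='dec' goto e→21
  21='dece' goto ·  [P6 ends]
  22='ac' goto ·  [P7 ends]

Failure links (BFS by depth):
  fail(1) 'c': from fail(0)=0 chase 'c': 0 ⇒ 0;  out=∅∪out(0)=∅
  fail(3) 'b': from fail(0)=0 chase 'b': 0 ⇒ 0;  out=∅∪out(0)=∅
  fail(9) 'a': from fail(0)=0 chase 'a': 0 ⇒ 0;  out=∅∪out(0)=∅
  fail(13) 'e': from fail(0)=0 chase 'e': 0 ⇒ 0;  out={3}∪out(0)={3}
  fail(18) 'd': from fail(0)=0 chase 'd': 0 ⇒ 0;  out=∅∪out(0)=∅
  fail(2) 'cd': from fail(1)=0 chase 'd': 0 ⇒ 18;  out={0}∪out(18)={0}
  fail(4) 'bd': from fail(3)=0 chase 'd': 0 ⇒ 18;  out=∅∪out(18)=∅
  fail(10) 'aa': from fail(9)=0 chase 'a': 0 ⇒ 9;  out=∅∪out(9)=∅
  fail(19) 'de': from fail(18)=0 chase 'e': 0 ⇒ 13;  out=∅∪out(13)={3}
  fail(22) 'ac': from fail(9)=0 chase 'c': 0 ⇒ 1;  out={7}∪out(1)={7}
  fail(5) 'bdc': from fail(4)=18 chase 'c': 18→0 ⇒ 1;  out=∅∪out(1)=∅
  fail(11) 'aae': from fail(10)=9 chase 'e': 9→0 ⇒ 13;  out=∅∪out(13)={3}
  fail(14) 'bdd': from fail(4)=18 chase 'd': 18→0 ⇒ 18;  out=∅∪out(18)=∅
  fail(17) 'aac': from fail(10)=9 chase 'c': 9 ⇒ 22;  out={5}∪out(22)={5,7}
  fail(20) 'dec': from fail(19)=13 chase 'c': 13→0 ⇒ 1;  out=∅∪out(1)=∅
  fail(6) 'bdcd': from fail(5)=1 chase 'd': 1 ⇒ 2;  out=∅∪out(2)={0}
  fail(12) 'aaec': from fail(11)=13 chase 'c': 13→0 ⇒ 1;  out={2}∪out(1)={2}
  fail(15) 'bdda': from fail(14)=18 chase 'a': 18→0 ⇒ 9;  out=∅∪out(9)=∅
  fail(21) 'dece': from fail(20)=1 chase 'e': 1→0 ⇒ 13;  out={6}∪out(13)={3,6}
  fail(7) 'bdcda': from fail(6)=2 chase 'a': 2→18→0 ⇒ 9;  out=∅∪out(9)=∅
  fail(16) 'bddac': from fail(15)=9 chase 'c': 9 ⇒ 22;  out={4}∪out(22)={4,7}
  fail(8) 'bdcdad': from fail(7)=9 chase 'd': 9→0 ⇒ 18;  out={1}∪out(18)={1}

Scan:
[0] read 'a'  n0⇒n9
[1] read 'a'  n9⇒n10
[2] read 'a'  n10⇒n10 (via fail)
[3] read 'e'  n10⇒n11  → match P3@[3:3]
[4] read 'c'  n11⇒n12  → match P2@[1:4]
[5] read 'd'  n12⇒n2 (via fail)  → match P0@[4:5]
[6] read 'd'  n2⇒n18 (via fail)
[7] read 'b'  n18⇒n3 (via fail)
[8] read 'd'  n3⇒n4
[9] read 'c'  n4⇒n5
[10] read 'd'  n5⇒n6  → match P0@[9:10]
[11] read 'a'  n6⇒n7
[12] read 'd'  n7⇒n8  → match P1@[7:12]
[13] read 'c'  n8⇒n1 (via fail)
[14] read 'd'  n1⇒n2  → match P0@[13:14]
[15] read 'a'  n2⇒n9 (via fail)
[16] read 'a'  n9⇒n10
[17] read 'a'  n10⇒n10 (via fail)
[18] read 'c'  n10⇒n17  → match P5@[16:18],P7@[17:18]
[19] read 'a'  n17⇒n9 (via fail)
[20] read 'a'  n9⇒n10
[21] read 'c'  n10⇒n17  → match P5@[19:21],P7@[20:21]
[22] read 'a'  n17⇒n9 (via fail)

Result: [[3,3],[4,2],[5,0],[10,0],[12,1],[14,0],[18,5],[18,7],[21,5],[21,7]]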